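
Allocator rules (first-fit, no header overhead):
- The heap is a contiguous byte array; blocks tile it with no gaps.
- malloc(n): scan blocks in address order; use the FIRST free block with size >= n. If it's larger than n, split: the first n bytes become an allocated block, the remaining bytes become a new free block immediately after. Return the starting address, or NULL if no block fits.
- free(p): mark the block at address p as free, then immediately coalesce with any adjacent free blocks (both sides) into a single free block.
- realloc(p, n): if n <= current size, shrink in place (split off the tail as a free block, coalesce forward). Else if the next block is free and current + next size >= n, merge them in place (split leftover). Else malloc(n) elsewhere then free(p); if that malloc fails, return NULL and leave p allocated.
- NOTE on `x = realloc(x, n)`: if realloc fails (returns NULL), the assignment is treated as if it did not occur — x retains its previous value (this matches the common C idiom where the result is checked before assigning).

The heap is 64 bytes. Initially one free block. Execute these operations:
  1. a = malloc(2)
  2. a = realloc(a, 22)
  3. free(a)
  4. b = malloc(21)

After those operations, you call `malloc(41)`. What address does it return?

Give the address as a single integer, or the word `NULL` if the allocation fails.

Op 1: a = malloc(2) -> a = 0; heap: [0-1 ALLOC][2-63 FREE]
Op 2: a = realloc(a, 22) -> a = 0; heap: [0-21 ALLOC][22-63 FREE]
Op 3: free(a) -> (freed a); heap: [0-63 FREE]
Op 4: b = malloc(21) -> b = 0; heap: [0-20 ALLOC][21-63 FREE]
malloc(41): first-fit scan over [0-20 ALLOC][21-63 FREE] -> 21

Answer: 21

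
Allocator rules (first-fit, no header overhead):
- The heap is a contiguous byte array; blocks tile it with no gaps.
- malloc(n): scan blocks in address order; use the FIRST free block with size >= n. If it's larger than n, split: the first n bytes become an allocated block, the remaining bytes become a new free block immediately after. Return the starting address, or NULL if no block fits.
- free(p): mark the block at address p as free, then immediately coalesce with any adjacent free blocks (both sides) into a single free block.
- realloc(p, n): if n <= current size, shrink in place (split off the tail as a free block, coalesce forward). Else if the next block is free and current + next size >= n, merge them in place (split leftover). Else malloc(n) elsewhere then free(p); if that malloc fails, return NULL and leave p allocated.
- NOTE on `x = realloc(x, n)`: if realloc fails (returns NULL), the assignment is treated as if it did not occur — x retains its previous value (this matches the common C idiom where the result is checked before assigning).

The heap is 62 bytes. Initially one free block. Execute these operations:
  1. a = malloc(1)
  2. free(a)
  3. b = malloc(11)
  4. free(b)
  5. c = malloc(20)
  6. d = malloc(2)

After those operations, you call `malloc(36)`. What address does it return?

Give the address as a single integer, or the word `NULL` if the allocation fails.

Op 1: a = malloc(1) -> a = 0; heap: [0-0 ALLOC][1-61 FREE]
Op 2: free(a) -> (freed a); heap: [0-61 FREE]
Op 3: b = malloc(11) -> b = 0; heap: [0-10 ALLOC][11-61 FREE]
Op 4: free(b) -> (freed b); heap: [0-61 FREE]
Op 5: c = malloc(20) -> c = 0; heap: [0-19 ALLOC][20-61 FREE]
Op 6: d = malloc(2) -> d = 20; heap: [0-19 ALLOC][20-21 ALLOC][22-61 FREE]
malloc(36): first-fit scan over [0-19 ALLOC][20-21 ALLOC][22-61 FREE] -> 22

Answer: 22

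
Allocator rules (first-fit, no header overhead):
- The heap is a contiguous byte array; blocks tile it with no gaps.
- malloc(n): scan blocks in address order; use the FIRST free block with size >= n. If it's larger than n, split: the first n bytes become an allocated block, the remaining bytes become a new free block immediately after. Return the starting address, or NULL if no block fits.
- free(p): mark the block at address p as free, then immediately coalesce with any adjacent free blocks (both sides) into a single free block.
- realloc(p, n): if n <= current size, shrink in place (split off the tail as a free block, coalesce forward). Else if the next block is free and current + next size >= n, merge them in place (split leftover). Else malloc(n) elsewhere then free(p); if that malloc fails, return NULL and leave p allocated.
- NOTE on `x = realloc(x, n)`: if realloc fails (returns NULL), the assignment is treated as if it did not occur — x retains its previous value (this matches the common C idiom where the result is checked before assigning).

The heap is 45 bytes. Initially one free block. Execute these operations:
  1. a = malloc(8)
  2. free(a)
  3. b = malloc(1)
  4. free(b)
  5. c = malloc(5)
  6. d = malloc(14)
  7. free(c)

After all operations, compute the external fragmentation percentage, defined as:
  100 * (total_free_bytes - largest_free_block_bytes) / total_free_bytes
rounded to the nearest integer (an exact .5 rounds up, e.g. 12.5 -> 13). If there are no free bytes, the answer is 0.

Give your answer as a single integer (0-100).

Op 1: a = malloc(8) -> a = 0; heap: [0-7 ALLOC][8-44 FREE]
Op 2: free(a) -> (freed a); heap: [0-44 FREE]
Op 3: b = malloc(1) -> b = 0; heap: [0-0 ALLOC][1-44 FREE]
Op 4: free(b) -> (freed b); heap: [0-44 FREE]
Op 5: c = malloc(5) -> c = 0; heap: [0-4 ALLOC][5-44 FREE]
Op 6: d = malloc(14) -> d = 5; heap: [0-4 ALLOC][5-18 ALLOC][19-44 FREE]
Op 7: free(c) -> (freed c); heap: [0-4 FREE][5-18 ALLOC][19-44 FREE]
Free blocks: [5 26] total_free=31 largest=26 -> 100*(31-26)/31 = 500/31 ≈ 16.129 -> rounds to 16

Answer: 16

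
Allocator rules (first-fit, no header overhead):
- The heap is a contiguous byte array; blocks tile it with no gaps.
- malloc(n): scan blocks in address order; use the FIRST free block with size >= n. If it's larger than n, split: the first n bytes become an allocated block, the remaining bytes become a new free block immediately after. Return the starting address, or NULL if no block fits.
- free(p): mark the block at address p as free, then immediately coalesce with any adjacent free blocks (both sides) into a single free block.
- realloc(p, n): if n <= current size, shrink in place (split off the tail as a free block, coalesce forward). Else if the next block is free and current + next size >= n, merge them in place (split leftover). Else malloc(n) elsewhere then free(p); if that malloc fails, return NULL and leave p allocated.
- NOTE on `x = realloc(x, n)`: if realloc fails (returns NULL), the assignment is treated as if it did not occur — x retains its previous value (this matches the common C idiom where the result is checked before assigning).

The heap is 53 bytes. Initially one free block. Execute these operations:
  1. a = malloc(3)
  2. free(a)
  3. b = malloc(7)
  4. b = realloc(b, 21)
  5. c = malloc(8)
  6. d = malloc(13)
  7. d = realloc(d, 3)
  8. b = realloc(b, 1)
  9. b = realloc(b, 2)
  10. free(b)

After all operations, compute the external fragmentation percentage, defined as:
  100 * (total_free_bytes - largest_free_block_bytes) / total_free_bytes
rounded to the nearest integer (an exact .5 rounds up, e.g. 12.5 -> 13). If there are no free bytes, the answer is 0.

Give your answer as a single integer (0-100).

Op 1: a = malloc(3) -> a = 0; heap: [0-2 ALLOC][3-52 FREE]
Op 2: free(a) -> (freed a); heap: [0-52 FREE]
Op 3: b = malloc(7) -> b = 0; heap: [0-6 ALLOC][7-52 FREE]
Op 4: b = realloc(b, 21) -> b = 0; heap: [0-20 ALLOC][21-52 FREE]
Op 5: c = malloc(8) -> c = 21; heap: [0-20 ALLOC][21-28 ALLOC][29-52 FREE]
Op 6: d = malloc(13) -> d = 29; heap: [0-20 ALLOC][21-28 ALLOC][29-41 ALLOC][42-52 FREE]
Op 7: d = realloc(d, 3) -> d = 29; heap: [0-20 ALLOC][21-28 ALLOC][29-31 ALLOC][32-52 FREE]
Op 8: b = realloc(b, 1) -> b = 0; heap: [0-0 ALLOC][1-20 FREE][21-28 ALLOC][29-31 ALLOC][32-52 FREE]
Op 9: b = realloc(b, 2) -> b = 0; heap: [0-1 ALLOC][2-20 FREE][21-28 ALLOC][29-31 ALLOC][32-52 FREE]
Op 10: free(b) -> (freed b); heap: [0-20 FREE][21-28 ALLOC][29-31 ALLOC][32-52 FREE]
Free blocks: [21 21] total_free=42 largest=21 -> 100*(42-21)/42 = 2100/42 = 50

Answer: 50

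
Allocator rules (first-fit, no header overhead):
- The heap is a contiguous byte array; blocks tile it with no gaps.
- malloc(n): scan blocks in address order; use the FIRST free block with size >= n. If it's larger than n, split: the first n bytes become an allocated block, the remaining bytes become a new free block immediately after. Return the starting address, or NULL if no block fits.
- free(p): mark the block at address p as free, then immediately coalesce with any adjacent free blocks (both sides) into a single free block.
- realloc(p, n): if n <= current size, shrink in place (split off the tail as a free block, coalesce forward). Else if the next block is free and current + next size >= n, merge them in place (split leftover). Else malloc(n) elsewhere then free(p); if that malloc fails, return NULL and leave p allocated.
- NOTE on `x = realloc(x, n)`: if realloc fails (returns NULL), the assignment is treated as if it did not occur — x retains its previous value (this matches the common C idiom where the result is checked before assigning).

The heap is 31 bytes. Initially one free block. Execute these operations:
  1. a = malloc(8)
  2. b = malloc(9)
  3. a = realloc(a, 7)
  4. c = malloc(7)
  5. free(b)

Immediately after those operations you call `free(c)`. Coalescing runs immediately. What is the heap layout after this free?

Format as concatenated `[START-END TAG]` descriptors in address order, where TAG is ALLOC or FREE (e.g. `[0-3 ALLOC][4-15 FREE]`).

Answer: [0-6 ALLOC][7-30 FREE]

Derivation:
Op 1: a = malloc(8) -> a = 0; heap: [0-7 ALLOC][8-30 FREE]
Op 2: b = malloc(9) -> b = 8; heap: [0-7 ALLOC][8-16 ALLOC][17-30 FREE]
Op 3: a = realloc(a, 7) -> a = 0; heap: [0-6 ALLOC][7-7 FREE][8-16 ALLOC][17-30 FREE]
Op 4: c = malloc(7) -> c = 17; heap: [0-6 ALLOC][7-7 FREE][8-16 ALLOC][17-23 ALLOC][24-30 FREE]
Op 5: free(b) -> (freed b); heap: [0-6 ALLOC][7-16 FREE][17-23 ALLOC][24-30 FREE]
free(c): c = 17 -> block [17-23 ALLOC]; mark free, coalesce with adjacent free neighbors -> [0-6 ALLOC][7-30 FREE]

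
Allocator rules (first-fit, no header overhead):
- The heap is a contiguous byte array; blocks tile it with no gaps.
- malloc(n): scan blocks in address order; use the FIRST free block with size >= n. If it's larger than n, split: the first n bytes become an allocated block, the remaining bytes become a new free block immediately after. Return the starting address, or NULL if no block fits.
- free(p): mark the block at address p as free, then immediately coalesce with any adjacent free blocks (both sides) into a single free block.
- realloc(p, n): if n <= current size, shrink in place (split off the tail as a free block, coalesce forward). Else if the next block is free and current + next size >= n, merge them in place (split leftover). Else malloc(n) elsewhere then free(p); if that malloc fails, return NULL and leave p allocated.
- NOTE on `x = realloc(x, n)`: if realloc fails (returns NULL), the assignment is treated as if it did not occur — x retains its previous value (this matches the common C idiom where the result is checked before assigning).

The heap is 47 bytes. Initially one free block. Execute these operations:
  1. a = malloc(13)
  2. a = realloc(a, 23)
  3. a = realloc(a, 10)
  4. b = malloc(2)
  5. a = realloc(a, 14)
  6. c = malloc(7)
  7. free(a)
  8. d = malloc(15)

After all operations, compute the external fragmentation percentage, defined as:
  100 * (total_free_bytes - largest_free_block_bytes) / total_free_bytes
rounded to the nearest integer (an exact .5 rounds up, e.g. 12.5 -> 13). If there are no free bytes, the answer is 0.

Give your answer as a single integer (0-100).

Op 1: a = malloc(13) -> a = 0; heap: [0-12 ALLOC][13-46 FREE]
Op 2: a = realloc(a, 23) -> a = 0; heap: [0-22 ALLOC][23-46 FREE]
Op 3: a = realloc(a, 10) -> a = 0; heap: [0-9 ALLOC][10-46 FREE]
Op 4: b = malloc(2) -> b = 10; heap: [0-9 ALLOC][10-11 ALLOC][12-46 FREE]
Op 5: a = realloc(a, 14) -> a = 12; heap: [0-9 FREE][10-11 ALLOC][12-25 ALLOC][26-46 FREE]
Op 6: c = malloc(7) -> c = 0; heap: [0-6 ALLOC][7-9 FREE][10-11 ALLOC][12-25 ALLOC][26-46 FREE]
Op 7: free(a) -> (freed a); heap: [0-6 ALLOC][7-9 FREE][10-11 ALLOC][12-46 FREE]
Op 8: d = malloc(15) -> d = 12; heap: [0-6 ALLOC][7-9 FREE][10-11 ALLOC][12-26 ALLOC][27-46 FREE]
Free blocks: [3 20] total_free=23 largest=20 -> 100*(23-20)/23 = 300/23 ≈ 13.043 -> rounds to 13

Answer: 13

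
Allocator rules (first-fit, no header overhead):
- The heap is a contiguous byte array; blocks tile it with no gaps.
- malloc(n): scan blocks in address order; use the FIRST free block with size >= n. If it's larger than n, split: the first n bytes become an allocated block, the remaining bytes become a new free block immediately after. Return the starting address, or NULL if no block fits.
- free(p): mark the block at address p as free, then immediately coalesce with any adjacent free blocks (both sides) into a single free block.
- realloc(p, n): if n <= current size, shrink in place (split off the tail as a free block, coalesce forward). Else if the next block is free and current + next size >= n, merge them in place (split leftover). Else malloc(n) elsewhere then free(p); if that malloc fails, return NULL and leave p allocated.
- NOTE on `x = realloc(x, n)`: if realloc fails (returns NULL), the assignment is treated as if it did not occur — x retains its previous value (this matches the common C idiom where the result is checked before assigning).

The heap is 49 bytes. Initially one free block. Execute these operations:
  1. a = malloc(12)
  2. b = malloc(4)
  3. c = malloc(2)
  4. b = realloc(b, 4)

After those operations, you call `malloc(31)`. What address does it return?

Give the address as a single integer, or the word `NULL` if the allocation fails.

Answer: 18

Derivation:
Op 1: a = malloc(12) -> a = 0; heap: [0-11 ALLOC][12-48 FREE]
Op 2: b = malloc(4) -> b = 12; heap: [0-11 ALLOC][12-15 ALLOC][16-48 FREE]
Op 3: c = malloc(2) -> c = 16; heap: [0-11 ALLOC][12-15 ALLOC][16-17 ALLOC][18-48 FREE]
Op 4: b = realloc(b, 4) -> b = 12; heap: [0-11 ALLOC][12-15 ALLOC][16-17 ALLOC][18-48 FREE]
malloc(31): first-fit scan over [0-11 ALLOC][12-15 ALLOC][16-17 ALLOC][18-48 FREE] -> 18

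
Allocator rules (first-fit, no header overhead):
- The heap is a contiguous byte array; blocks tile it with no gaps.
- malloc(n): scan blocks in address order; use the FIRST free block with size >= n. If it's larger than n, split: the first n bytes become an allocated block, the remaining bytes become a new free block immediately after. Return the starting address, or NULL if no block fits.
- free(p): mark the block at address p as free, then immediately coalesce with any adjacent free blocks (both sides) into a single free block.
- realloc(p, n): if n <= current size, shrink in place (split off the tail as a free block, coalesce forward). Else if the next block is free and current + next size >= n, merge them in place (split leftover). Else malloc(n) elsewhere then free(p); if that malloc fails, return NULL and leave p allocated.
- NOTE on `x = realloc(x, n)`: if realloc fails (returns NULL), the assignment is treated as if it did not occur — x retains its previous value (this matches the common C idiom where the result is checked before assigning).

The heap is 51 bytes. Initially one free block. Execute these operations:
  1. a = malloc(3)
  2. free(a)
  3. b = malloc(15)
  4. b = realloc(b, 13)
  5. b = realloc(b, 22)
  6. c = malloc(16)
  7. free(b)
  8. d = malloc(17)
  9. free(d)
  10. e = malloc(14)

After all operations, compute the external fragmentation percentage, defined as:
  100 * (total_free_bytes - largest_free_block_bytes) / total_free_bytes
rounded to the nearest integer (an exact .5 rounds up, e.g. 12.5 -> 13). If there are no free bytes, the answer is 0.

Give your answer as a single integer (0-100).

Op 1: a = malloc(3) -> a = 0; heap: [0-2 ALLOC][3-50 FREE]
Op 2: free(a) -> (freed a); heap: [0-50 FREE]
Op 3: b = malloc(15) -> b = 0; heap: [0-14 ALLOC][15-50 FREE]
Op 4: b = realloc(b, 13) -> b = 0; heap: [0-12 ALLOC][13-50 FREE]
Op 5: b = realloc(b, 22) -> b = 0; heap: [0-21 ALLOC][22-50 FREE]
Op 6: c = malloc(16) -> c = 22; heap: [0-21 ALLOC][22-37 ALLOC][38-50 FREE]
Op 7: free(b) -> (freed b); heap: [0-21 FREE][22-37 ALLOC][38-50 FREE]
Op 8: d = malloc(17) -> d = 0; heap: [0-16 ALLOC][17-21 FREE][22-37 ALLOC][38-50 FREE]
Op 9: free(d) -> (freed d); heap: [0-21 FREE][22-37 ALLOC][38-50 FREE]
Op 10: e = malloc(14) -> e = 0; heap: [0-13 ALLOC][14-21 FREE][22-37 ALLOC][38-50 FREE]
Free blocks: [8 13] total_free=21 largest=13 -> 100*(21-13)/21 = 800/21 ≈ 38.095 -> rounds to 38

Answer: 38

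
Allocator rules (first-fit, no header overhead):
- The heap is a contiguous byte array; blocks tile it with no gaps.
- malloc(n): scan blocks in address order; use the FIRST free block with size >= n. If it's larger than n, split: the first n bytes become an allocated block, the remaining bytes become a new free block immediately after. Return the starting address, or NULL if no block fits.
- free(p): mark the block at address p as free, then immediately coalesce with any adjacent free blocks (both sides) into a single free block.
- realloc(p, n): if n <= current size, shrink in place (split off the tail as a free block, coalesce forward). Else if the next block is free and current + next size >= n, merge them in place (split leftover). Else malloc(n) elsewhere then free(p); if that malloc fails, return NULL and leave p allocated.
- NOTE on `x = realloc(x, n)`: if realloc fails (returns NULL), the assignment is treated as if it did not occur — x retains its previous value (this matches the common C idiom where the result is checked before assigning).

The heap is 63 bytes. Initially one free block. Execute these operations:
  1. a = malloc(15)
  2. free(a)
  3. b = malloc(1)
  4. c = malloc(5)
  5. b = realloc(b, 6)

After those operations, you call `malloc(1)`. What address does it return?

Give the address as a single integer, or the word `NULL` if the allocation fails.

Answer: 0

Derivation:
Op 1: a = malloc(15) -> a = 0; heap: [0-14 ALLOC][15-62 FREE]
Op 2: free(a) -> (freed a); heap: [0-62 FREE]
Op 3: b = malloc(1) -> b = 0; heap: [0-0 ALLOC][1-62 FREE]
Op 4: c = malloc(5) -> c = 1; heap: [0-0 ALLOC][1-5 ALLOC][6-62 FREE]
Op 5: b = realloc(b, 6) -> b = 6; heap: [0-0 FREE][1-5 ALLOC][6-11 ALLOC][12-62 FREE]
malloc(1): first-fit scan over [0-0 FREE][1-5 ALLOC][6-11 ALLOC][12-62 FREE] -> 0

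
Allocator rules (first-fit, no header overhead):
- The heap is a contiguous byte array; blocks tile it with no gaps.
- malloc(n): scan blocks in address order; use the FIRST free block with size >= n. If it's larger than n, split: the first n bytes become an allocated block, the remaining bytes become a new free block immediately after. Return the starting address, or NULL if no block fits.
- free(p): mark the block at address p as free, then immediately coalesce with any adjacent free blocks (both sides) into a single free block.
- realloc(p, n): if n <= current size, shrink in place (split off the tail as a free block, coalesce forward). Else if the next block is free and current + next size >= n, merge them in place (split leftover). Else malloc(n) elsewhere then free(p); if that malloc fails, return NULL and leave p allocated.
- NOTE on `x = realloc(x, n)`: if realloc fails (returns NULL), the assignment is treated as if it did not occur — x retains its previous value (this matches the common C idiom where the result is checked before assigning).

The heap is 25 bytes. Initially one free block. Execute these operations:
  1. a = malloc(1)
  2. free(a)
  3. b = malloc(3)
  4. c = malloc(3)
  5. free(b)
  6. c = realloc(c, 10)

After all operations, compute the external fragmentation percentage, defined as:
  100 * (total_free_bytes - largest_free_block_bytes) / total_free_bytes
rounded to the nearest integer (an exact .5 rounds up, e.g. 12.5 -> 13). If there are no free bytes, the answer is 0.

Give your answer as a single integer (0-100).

Op 1: a = malloc(1) -> a = 0; heap: [0-0 ALLOC][1-24 FREE]
Op 2: free(a) -> (freed a); heap: [0-24 FREE]
Op 3: b = malloc(3) -> b = 0; heap: [0-2 ALLOC][3-24 FREE]
Op 4: c = malloc(3) -> c = 3; heap: [0-2 ALLOC][3-5 ALLOC][6-24 FREE]
Op 5: free(b) -> (freed b); heap: [0-2 FREE][3-5 ALLOC][6-24 FREE]
Op 6: c = realloc(c, 10) -> c = 3; heap: [0-2 FREE][3-12 ALLOC][13-24 FREE]
Free blocks: [3 12] total_free=15 largest=12 -> 100*(15-12)/15 = 300/15 = 20

Answer: 20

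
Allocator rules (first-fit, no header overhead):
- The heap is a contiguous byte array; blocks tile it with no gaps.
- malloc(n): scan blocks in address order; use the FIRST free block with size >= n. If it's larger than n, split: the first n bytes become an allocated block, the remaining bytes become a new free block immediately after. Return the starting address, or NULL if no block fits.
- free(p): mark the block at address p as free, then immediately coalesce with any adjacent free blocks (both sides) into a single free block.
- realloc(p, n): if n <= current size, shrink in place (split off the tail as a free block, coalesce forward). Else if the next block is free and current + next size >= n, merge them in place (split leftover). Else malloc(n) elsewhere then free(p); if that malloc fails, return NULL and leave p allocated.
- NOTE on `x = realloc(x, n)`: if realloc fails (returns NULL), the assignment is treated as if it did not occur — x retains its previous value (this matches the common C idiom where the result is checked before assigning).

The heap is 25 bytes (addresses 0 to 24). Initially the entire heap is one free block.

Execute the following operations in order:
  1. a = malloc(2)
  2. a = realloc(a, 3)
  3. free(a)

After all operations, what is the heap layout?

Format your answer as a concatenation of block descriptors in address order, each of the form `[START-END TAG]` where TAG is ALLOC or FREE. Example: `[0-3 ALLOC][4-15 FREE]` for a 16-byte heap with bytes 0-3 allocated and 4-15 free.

Op 1: a = malloc(2) -> a = 0; heap: [0-1 ALLOC][2-24 FREE]
Op 2: a = realloc(a, 3) -> a = 0; heap: [0-2 ALLOC][3-24 FREE]
Op 3: free(a) -> (freed a); heap: [0-24 FREE]

Answer: [0-24 FREE]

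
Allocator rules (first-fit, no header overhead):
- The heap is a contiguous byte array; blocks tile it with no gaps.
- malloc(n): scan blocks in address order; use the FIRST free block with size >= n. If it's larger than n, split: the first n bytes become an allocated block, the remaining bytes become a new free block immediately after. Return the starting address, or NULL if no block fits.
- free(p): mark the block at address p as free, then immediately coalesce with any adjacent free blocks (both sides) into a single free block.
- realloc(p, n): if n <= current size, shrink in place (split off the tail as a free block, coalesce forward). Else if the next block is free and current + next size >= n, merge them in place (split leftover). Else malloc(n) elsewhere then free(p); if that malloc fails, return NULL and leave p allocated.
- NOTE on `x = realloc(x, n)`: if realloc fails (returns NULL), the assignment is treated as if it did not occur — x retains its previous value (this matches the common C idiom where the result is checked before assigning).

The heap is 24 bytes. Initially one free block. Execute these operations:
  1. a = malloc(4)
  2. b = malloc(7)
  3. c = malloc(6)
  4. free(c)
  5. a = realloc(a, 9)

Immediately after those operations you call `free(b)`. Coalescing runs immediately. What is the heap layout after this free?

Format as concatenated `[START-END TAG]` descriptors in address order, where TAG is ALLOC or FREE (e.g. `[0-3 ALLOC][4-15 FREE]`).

Answer: [0-10 FREE][11-19 ALLOC][20-23 FREE]

Derivation:
Op 1: a = malloc(4) -> a = 0; heap: [0-3 ALLOC][4-23 FREE]
Op 2: b = malloc(7) -> b = 4; heap: [0-3 ALLOC][4-10 ALLOC][11-23 FREE]
Op 3: c = malloc(6) -> c = 11; heap: [0-3 ALLOC][4-10 ALLOC][11-16 ALLOC][17-23 FREE]
Op 4: free(c) -> (freed c); heap: [0-3 ALLOC][4-10 ALLOC][11-23 FREE]
Op 5: a = realloc(a, 9) -> a = 11; heap: [0-3 FREE][4-10 ALLOC][11-19 ALLOC][20-23 FREE]
free(b): b = 4 -> block [4-10 ALLOC]; mark free, coalesce with adjacent free neighbors -> [0-10 FREE][11-19 ALLOC][20-23 FREE]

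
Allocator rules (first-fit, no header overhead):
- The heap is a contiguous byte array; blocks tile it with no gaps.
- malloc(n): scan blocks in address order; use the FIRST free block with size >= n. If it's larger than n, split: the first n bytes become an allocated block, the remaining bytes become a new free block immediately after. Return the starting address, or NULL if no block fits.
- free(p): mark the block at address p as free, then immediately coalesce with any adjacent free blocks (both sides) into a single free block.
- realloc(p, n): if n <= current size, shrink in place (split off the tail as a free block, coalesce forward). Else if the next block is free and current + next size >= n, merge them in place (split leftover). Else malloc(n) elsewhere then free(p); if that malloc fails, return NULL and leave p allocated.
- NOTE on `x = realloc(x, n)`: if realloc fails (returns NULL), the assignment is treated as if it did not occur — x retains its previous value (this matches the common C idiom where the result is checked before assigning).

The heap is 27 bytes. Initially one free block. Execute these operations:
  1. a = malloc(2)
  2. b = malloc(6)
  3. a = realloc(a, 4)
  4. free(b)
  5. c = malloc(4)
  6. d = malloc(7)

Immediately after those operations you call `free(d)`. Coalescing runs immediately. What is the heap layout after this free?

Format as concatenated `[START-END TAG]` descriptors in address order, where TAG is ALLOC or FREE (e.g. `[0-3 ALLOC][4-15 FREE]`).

Answer: [0-3 ALLOC][4-7 FREE][8-11 ALLOC][12-26 FREE]

Derivation:
Op 1: a = malloc(2) -> a = 0; heap: [0-1 ALLOC][2-26 FREE]
Op 2: b = malloc(6) -> b = 2; heap: [0-1 ALLOC][2-7 ALLOC][8-26 FREE]
Op 3: a = realloc(a, 4) -> a = 8; heap: [0-1 FREE][2-7 ALLOC][8-11 ALLOC][12-26 FREE]
Op 4: free(b) -> (freed b); heap: [0-7 FREE][8-11 ALLOC][12-26 FREE]
Op 5: c = malloc(4) -> c = 0; heap: [0-3 ALLOC][4-7 FREE][8-11 ALLOC][12-26 FREE]
Op 6: d = malloc(7) -> d = 12; heap: [0-3 ALLOC][4-7 FREE][8-11 ALLOC][12-18 ALLOC][19-26 FREE]
free(d): d = 12 -> block [12-18 ALLOC]; mark free, coalesce with adjacent free neighbors -> [0-3 ALLOC][4-7 FREE][8-11 ALLOC][12-26 FREE]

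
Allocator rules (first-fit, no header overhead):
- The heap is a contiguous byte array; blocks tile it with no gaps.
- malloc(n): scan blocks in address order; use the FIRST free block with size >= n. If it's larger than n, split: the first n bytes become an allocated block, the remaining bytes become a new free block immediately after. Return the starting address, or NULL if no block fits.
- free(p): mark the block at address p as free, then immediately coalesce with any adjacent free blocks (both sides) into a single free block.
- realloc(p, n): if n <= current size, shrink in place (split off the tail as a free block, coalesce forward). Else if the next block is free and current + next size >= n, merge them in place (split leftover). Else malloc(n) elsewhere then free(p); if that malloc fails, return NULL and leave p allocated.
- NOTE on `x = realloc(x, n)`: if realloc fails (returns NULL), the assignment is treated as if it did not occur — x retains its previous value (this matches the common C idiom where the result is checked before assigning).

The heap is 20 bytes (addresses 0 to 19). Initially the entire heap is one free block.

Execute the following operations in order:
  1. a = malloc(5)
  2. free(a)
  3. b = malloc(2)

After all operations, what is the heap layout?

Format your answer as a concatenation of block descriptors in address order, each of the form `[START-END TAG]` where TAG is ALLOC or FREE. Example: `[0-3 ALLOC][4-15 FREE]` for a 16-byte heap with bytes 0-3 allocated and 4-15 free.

Op 1: a = malloc(5) -> a = 0; heap: [0-4 ALLOC][5-19 FREE]
Op 2: free(a) -> (freed a); heap: [0-19 FREE]
Op 3: b = malloc(2) -> b = 0; heap: [0-1 ALLOC][2-19 FREE]

Answer: [0-1 ALLOC][2-19 FREE]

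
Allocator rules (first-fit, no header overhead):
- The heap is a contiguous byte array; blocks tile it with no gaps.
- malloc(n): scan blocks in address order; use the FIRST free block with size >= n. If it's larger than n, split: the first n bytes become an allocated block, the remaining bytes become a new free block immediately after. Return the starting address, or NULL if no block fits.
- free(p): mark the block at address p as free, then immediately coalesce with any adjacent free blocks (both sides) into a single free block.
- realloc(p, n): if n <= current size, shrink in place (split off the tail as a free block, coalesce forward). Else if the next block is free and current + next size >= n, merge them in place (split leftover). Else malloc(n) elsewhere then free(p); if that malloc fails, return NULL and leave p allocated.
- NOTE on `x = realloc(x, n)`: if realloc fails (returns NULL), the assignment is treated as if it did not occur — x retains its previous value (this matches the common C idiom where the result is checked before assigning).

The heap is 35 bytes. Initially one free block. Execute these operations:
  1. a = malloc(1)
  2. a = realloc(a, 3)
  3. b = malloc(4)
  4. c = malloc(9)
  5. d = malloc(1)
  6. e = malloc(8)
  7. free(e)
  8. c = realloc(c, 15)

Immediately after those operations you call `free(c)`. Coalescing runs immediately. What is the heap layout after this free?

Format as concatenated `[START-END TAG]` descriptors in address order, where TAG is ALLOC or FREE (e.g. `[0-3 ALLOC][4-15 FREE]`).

Op 1: a = malloc(1) -> a = 0; heap: [0-0 ALLOC][1-34 FREE]
Op 2: a = realloc(a, 3) -> a = 0; heap: [0-2 ALLOC][3-34 FREE]
Op 3: b = malloc(4) -> b = 3; heap: [0-2 ALLOC][3-6 ALLOC][7-34 FREE]
Op 4: c = malloc(9) -> c = 7; heap: [0-2 ALLOC][3-6 ALLOC][7-15 ALLOC][16-34 FREE]
Op 5: d = malloc(1) -> d = 16; heap: [0-2 ALLOC][3-6 ALLOC][7-15 ALLOC][16-16 ALLOC][17-34 FREE]
Op 6: e = malloc(8) -> e = 17; heap: [0-2 ALLOC][3-6 ALLOC][7-15 ALLOC][16-16 ALLOC][17-24 ALLOC][25-34 FREE]
Op 7: free(e) -> (freed e); heap: [0-2 ALLOC][3-6 ALLOC][7-15 ALLOC][16-16 ALLOC][17-34 FREE]
Op 8: c = realloc(c, 15) -> c = 17; heap: [0-2 ALLOC][3-6 ALLOC][7-15 FREE][16-16 ALLOC][17-31 ALLOC][32-34 FREE]
free(c): c = 17 -> block [17-31 ALLOC]; mark free, coalesce with adjacent free neighbors -> [0-2 ALLOC][3-6 ALLOC][7-15 FREE][16-16 ALLOC][17-34 FREE]

Answer: [0-2 ALLOC][3-6 ALLOC][7-15 FREE][16-16 ALLOC][17-34 FREE]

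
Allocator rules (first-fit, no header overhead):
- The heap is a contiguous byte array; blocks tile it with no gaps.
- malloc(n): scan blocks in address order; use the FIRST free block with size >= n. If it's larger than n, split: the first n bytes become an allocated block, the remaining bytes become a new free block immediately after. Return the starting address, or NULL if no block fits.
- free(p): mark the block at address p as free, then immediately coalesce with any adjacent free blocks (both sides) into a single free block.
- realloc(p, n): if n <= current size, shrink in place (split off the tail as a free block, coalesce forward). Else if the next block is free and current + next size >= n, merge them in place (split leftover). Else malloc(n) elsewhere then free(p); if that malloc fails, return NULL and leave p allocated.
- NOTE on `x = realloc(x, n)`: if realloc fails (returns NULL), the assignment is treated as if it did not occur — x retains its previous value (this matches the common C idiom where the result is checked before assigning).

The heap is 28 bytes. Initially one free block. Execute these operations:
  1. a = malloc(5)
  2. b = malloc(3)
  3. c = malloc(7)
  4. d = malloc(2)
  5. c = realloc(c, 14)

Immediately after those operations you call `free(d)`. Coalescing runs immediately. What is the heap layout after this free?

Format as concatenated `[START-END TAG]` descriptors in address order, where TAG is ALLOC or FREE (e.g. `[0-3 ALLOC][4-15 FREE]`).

Op 1: a = malloc(5) -> a = 0; heap: [0-4 ALLOC][5-27 FREE]
Op 2: b = malloc(3) -> b = 5; heap: [0-4 ALLOC][5-7 ALLOC][8-27 FREE]
Op 3: c = malloc(7) -> c = 8; heap: [0-4 ALLOC][5-7 ALLOC][8-14 ALLOC][15-27 FREE]
Op 4: d = malloc(2) -> d = 15; heap: [0-4 ALLOC][5-7 ALLOC][8-14 ALLOC][15-16 ALLOC][17-27 FREE]
Op 5: c = realloc(c, 14) -> NULL (c unchanged); heap: [0-4 ALLOC][5-7 ALLOC][8-14 ALLOC][15-16 ALLOC][17-27 FREE]
free(d): d = 15 -> block [15-16 ALLOC]; mark free, coalesce with adjacent free neighbors -> [0-4 ALLOC][5-7 ALLOC][8-14 ALLOC][15-27 FREE]

Answer: [0-4 ALLOC][5-7 ALLOC][8-14 ALLOC][15-27 FREE]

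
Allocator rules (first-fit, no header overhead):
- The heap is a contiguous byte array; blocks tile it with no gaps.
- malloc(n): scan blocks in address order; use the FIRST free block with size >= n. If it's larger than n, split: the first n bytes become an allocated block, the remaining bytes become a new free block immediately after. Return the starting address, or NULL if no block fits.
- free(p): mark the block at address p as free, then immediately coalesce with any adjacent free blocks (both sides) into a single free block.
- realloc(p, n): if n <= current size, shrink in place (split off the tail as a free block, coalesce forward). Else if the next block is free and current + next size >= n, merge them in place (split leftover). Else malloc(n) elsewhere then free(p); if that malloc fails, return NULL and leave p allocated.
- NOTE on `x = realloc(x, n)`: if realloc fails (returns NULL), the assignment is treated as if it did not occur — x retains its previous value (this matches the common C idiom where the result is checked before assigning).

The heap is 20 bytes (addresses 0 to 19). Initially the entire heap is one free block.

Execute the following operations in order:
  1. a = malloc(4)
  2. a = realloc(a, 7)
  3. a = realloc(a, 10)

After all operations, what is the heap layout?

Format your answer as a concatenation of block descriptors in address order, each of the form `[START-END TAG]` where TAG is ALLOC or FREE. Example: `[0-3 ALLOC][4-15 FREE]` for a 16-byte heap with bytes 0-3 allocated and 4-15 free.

Op 1: a = malloc(4) -> a = 0; heap: [0-3 ALLOC][4-19 FREE]
Op 2: a = realloc(a, 7) -> a = 0; heap: [0-6 ALLOC][7-19 FREE]
Op 3: a = realloc(a, 10) -> a = 0; heap: [0-9 ALLOC][10-19 FREE]

Answer: [0-9 ALLOC][10-19 FREE]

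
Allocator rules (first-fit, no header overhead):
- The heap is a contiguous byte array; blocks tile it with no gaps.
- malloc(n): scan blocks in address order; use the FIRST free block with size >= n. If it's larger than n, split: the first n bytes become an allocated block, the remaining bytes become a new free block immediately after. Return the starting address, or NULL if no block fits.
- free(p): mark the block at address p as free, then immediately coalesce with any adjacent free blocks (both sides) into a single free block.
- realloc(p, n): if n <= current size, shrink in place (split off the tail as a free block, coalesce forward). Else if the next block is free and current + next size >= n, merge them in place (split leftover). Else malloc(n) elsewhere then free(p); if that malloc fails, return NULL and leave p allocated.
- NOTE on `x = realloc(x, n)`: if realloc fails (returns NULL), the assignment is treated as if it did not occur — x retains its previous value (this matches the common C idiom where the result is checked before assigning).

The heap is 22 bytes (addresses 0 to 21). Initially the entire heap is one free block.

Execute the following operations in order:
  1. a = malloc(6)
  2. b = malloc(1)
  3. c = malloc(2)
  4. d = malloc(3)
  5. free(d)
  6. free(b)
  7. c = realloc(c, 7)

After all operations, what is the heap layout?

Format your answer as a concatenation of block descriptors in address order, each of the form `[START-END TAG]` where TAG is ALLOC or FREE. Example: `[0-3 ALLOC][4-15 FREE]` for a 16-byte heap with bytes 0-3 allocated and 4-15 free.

Op 1: a = malloc(6) -> a = 0; heap: [0-5 ALLOC][6-21 FREE]
Op 2: b = malloc(1) -> b = 6; heap: [0-5 ALLOC][6-6 ALLOC][7-21 FREE]
Op 3: c = malloc(2) -> c = 7; heap: [0-5 ALLOC][6-6 ALLOC][7-8 ALLOC][9-21 FREE]
Op 4: d = malloc(3) -> d = 9; heap: [0-5 ALLOC][6-6 ALLOC][7-8 ALLOC][9-11 ALLOC][12-21 FREE]
Op 5: free(d) -> (freed d); heap: [0-5 ALLOC][6-6 ALLOC][7-8 ALLOC][9-21 FREE]
Op 6: free(b) -> (freed b); heap: [0-5 ALLOC][6-6 FREE][7-8 ALLOC][9-21 FREE]
Op 7: c = realloc(c, 7) -> c = 7; heap: [0-5 ALLOC][6-6 FREE][7-13 ALLOC][14-21 FREE]

Answer: [0-5 ALLOC][6-6 FREE][7-13 ALLOC][14-21 FREE]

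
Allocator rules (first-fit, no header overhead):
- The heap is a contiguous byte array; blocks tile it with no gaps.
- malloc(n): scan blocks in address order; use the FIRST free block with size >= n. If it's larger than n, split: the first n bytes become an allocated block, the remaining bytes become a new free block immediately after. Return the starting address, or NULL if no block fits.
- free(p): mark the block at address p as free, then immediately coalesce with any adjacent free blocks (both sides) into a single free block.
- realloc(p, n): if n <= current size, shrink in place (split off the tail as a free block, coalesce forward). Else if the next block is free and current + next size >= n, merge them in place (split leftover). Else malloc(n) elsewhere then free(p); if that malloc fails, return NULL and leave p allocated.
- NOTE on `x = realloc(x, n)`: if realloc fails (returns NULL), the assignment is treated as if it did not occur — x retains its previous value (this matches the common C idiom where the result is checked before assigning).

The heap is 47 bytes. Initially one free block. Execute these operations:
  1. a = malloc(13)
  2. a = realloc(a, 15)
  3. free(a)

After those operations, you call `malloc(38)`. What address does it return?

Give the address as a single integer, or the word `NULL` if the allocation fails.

Op 1: a = malloc(13) -> a = 0; heap: [0-12 ALLOC][13-46 FREE]
Op 2: a = realloc(a, 15) -> a = 0; heap: [0-14 ALLOC][15-46 FREE]
Op 3: free(a) -> (freed a); heap: [0-46 FREE]
malloc(38): first-fit scan over [0-46 FREE] -> 0

Answer: 0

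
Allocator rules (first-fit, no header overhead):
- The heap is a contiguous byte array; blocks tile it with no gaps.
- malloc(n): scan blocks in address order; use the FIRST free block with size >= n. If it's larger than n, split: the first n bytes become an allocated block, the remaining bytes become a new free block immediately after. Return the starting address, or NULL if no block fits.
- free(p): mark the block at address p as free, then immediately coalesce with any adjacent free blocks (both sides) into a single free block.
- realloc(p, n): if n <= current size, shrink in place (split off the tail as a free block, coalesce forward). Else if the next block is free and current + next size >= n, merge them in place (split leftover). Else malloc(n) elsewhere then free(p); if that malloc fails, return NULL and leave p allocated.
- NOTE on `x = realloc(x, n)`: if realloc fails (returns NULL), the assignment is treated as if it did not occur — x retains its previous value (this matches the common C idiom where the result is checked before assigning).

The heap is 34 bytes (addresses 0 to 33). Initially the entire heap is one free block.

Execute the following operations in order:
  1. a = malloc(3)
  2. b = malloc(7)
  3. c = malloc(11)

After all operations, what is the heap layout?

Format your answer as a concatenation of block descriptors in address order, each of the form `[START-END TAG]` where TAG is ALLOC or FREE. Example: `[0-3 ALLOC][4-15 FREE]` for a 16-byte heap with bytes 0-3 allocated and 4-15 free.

Answer: [0-2 ALLOC][3-9 ALLOC][10-20 ALLOC][21-33 FREE]

Derivation:
Op 1: a = malloc(3) -> a = 0; heap: [0-2 ALLOC][3-33 FREE]
Op 2: b = malloc(7) -> b = 3; heap: [0-2 ALLOC][3-9 ALLOC][10-33 FREE]
Op 3: c = malloc(11) -> c = 10; heap: [0-2 ALLOC][3-9 ALLOC][10-20 ALLOC][21-33 FREE]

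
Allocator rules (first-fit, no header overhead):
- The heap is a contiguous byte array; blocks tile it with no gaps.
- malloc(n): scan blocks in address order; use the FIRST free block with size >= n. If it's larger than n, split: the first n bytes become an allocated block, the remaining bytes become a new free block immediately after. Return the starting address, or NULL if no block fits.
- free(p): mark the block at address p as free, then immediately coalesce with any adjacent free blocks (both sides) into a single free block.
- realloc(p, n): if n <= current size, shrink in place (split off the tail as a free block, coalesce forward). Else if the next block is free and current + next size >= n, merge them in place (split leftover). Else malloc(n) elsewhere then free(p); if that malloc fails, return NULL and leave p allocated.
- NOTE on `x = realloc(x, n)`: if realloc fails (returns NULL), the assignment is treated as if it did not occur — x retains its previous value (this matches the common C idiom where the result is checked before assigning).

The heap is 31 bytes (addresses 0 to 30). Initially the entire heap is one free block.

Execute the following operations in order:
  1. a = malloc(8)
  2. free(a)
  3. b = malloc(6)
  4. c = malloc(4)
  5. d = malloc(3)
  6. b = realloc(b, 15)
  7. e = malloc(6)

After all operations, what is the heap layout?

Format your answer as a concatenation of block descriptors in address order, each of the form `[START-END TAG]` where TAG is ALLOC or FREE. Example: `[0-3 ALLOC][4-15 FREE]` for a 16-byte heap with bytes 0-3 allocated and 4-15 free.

Answer: [0-5 ALLOC][6-9 ALLOC][10-12 ALLOC][13-27 ALLOC][28-30 FREE]

Derivation:
Op 1: a = malloc(8) -> a = 0; heap: [0-7 ALLOC][8-30 FREE]
Op 2: free(a) -> (freed a); heap: [0-30 FREE]
Op 3: b = malloc(6) -> b = 0; heap: [0-5 ALLOC][6-30 FREE]
Op 4: c = malloc(4) -> c = 6; heap: [0-5 ALLOC][6-9 ALLOC][10-30 FREE]
Op 5: d = malloc(3) -> d = 10; heap: [0-5 ALLOC][6-9 ALLOC][10-12 ALLOC][13-30 FREE]
Op 6: b = realloc(b, 15) -> b = 13; heap: [0-5 FREE][6-9 ALLOC][10-12 ALLOC][13-27 ALLOC][28-30 FREE]
Op 7: e = malloc(6) -> e = 0; heap: [0-5 ALLOC][6-9 ALLOC][10-12 ALLOC][13-27 ALLOC][28-30 FREE]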